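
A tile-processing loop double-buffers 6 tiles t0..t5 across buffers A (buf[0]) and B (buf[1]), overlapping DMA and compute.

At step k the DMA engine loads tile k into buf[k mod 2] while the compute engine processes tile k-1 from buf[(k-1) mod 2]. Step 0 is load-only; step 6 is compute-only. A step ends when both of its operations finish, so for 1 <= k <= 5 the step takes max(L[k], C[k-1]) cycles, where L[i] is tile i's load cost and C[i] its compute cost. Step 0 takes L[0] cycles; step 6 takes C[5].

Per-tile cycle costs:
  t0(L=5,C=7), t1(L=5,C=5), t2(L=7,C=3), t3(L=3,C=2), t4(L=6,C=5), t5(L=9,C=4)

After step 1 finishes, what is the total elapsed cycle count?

  0. 5=5c; end=5; A:t0 B:-
  1. max(5,7)=7c; end=12; A:t0 B:t1
  2. max(7,5)=7c; end=19; A:t2 B:t1
  3. max(3,3)=3c; end=22; A:t2 B:t3
  4. max(6,2)=6c; end=28; A:t4 B:t3
  5. max(9,5)=9c; end=37; A:t4 B:t5
  6. 4=4c; end=41; A:t4 B:t5

end_cycle[1] = 12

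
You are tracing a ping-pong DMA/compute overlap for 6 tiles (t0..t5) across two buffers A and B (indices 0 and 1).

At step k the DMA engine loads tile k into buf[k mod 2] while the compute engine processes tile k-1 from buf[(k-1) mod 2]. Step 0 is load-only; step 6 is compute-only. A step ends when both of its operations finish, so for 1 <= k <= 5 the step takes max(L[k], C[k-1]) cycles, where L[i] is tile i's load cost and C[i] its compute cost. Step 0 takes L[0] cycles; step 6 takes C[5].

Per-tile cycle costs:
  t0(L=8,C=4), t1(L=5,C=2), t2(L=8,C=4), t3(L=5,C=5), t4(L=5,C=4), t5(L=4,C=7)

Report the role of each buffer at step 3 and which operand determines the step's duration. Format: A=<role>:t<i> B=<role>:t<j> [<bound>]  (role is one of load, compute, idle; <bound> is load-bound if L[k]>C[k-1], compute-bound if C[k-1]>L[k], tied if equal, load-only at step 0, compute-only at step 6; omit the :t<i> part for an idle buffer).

k=0 load=t0/8c comp=- wait=8 total=8
k=1 load=t1/5c comp=t0/4c wait=5 total=13
k=2 load=t2/8c comp=t1/2c wait=8 total=21
k=3 load=t3/5c comp=t2/4c wait=5 total=26
k=4 load=t4/5c comp=t3/5c wait=5 total=31
k=5 load=t5/4c comp=t4/4c wait=4 total=35
k=6 load=- comp=t5/7c wait=7 total=42

step 3: A=compute:t2 B=load:t3 [load-bound]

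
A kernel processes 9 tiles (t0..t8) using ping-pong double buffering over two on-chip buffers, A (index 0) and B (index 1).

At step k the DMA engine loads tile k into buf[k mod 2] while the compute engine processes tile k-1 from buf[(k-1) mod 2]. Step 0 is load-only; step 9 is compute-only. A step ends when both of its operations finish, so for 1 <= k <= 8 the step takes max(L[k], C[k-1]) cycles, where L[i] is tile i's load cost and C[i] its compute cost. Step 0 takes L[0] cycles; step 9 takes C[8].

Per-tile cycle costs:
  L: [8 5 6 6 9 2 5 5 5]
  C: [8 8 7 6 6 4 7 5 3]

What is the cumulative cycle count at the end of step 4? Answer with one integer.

step 0: L[0]=8 → dur=8, Σ=8 | A=load:t0 B=idle [load-only]
step 1: L[1]=5 C[0]=8 → dur=8, Σ=16 | A=compute:t0 B=load:t1 [compute-bound]
step 2: L[2]=6 C[1]=8 → dur=8, Σ=24 | A=load:t2 B=compute:t1 [compute-bound]
step 3: L[3]=6 C[2]=7 → dur=7, Σ=31 | A=compute:t2 B=load:t3 [compute-bound]
step 4: L[4]=9 C[3]=6 → dur=9, Σ=40 | A=load:t4 B=compute:t3 [load-bound]
step 5: L[5]=2 C[4]=6 → dur=6, Σ=46 | A=compute:t4 B=load:t5 [compute-bound]
step 6: L[6]=5 C[5]=4 → dur=5, Σ=51 | A=load:t6 B=compute:t5 [load-bound]
step 7: L[7]=5 C[6]=7 → dur=7, Σ=58 | A=compute:t6 B=load:t7 [compute-bound]
step 8: L[8]=5 C[7]=5 → dur=5, Σ=63 | A=load:t8 B=compute:t7 [tied]
step 9: C[8]=3 → dur=3, Σ=66 | A=compute:t8 B=idle [compute-only]

end_cycle[4] = 40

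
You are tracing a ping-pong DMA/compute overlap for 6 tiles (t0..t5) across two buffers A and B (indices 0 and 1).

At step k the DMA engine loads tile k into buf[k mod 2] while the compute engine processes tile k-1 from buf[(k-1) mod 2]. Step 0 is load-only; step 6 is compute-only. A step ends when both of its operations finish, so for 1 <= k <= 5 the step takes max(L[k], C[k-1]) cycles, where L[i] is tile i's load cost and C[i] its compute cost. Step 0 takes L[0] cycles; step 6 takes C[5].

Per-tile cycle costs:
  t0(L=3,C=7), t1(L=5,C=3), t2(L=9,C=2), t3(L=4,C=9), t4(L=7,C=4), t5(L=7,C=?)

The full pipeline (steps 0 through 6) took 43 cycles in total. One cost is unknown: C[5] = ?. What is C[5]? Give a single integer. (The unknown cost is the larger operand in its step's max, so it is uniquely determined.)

C[5] = 4

step 0 = dur = L[0]=3 = 3
step 1 = dur = max(L[1]=5, C[0]=7) = 7
step 2 = dur = max(L[2]=9, C[1]=3) = 9
step 3 = dur = max(L[3]=4, C[2]=2) = 4
step 4 = dur = max(L[4]=7, C[3]=9) = 9
step 5 = dur = max(L[5]=7, C[4]=4) = 7
step 6 = dur = C[5]=? = C[5]  (unknown; binding)
sum of known step durations = 39
dur[6] = total - known = 43 - 39 = 4
C[5] is the binding max in step 6, so C[5] = dur[6] = 4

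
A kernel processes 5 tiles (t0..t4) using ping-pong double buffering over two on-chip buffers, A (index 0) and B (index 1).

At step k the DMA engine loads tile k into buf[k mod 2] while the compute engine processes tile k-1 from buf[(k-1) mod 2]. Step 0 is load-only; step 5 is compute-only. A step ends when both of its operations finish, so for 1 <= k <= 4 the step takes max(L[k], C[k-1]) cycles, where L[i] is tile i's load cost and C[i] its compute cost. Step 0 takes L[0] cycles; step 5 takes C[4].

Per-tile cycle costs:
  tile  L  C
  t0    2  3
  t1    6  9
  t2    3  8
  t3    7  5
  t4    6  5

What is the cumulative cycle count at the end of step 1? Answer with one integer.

end_cycle[1] = 8

k=0 load=t0/2c comp=- wait=2 total=2
k=1 load=t1/6c comp=t0/3c wait=6 total=8
k=2 load=t2/3c comp=t1/9c wait=9 total=17
k=3 load=t3/7c comp=t2/8c wait=8 total=25
k=4 load=t4/6c comp=t3/5c wait=6 total=31
k=5 load=- comp=t4/5c wait=5 total=36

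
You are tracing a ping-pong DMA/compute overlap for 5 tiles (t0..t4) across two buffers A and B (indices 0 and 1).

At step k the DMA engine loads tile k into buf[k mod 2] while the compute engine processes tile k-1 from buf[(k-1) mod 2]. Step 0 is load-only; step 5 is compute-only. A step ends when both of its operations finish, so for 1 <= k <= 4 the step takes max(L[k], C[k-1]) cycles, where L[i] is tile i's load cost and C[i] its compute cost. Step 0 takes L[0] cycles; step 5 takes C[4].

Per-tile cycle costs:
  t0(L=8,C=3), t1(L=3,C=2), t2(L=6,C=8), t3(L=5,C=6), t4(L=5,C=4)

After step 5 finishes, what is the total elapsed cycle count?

end_cycle[5] = 35

step 0: L[0]=8 → dur=8, Σ=8 | A=load:t0 B=idle [load-only]
step 1: L[1]=3 C[0]=3 → dur=3, Σ=11 | A=compute:t0 B=load:t1 [tied]
step 2: L[2]=6 C[1]=2 → dur=6, Σ=17 | A=load:t2 B=compute:t1 [load-bound]
step 3: L[3]=5 C[2]=8 → dur=8, Σ=25 | A=compute:t2 B=load:t3 [compute-bound]
step 4: L[4]=5 C[3]=6 → dur=6, Σ=31 | A=load:t4 B=compute:t3 [compute-bound]
step 5: C[4]=4 → dur=4, Σ=35 | A=compute:t4 B=idle [compute-only]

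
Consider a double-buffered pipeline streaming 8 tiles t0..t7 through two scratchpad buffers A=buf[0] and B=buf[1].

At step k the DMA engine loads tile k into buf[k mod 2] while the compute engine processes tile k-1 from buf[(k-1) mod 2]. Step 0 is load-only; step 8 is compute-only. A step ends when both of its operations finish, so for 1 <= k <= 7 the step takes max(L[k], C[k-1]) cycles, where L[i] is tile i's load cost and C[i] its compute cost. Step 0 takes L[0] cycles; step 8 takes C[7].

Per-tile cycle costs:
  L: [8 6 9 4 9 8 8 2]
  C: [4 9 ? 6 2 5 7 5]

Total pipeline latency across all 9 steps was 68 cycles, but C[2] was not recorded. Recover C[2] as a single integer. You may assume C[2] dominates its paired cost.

step 0 = dur = L[0]=8 = 8
step 1 = dur = max(L[1]=6, C[0]=4) = 6
step 2 = dur = max(L[2]=9, C[1]=9) = 9
step 3 = dur = max(L[3]=4, C[2]=?) = C[2]  (unknown; binding)
step 4 = dur = max(L[4]=9, C[3]=6) = 9
step 5 = dur = max(L[5]=8, C[4]=2) = 8
step 6 = dur = max(L[6]=8, C[5]=5) = 8
step 7 = dur = max(L[7]=2, C[6]=7) = 7
step 8 = dur = C[7]=5 = 5
sum of known step durations = 60
dur[3] = total - known = 68 - 60 = 8
C[2] is the binding max in step 3, so C[2] = dur[3] = 8

C[2] = 8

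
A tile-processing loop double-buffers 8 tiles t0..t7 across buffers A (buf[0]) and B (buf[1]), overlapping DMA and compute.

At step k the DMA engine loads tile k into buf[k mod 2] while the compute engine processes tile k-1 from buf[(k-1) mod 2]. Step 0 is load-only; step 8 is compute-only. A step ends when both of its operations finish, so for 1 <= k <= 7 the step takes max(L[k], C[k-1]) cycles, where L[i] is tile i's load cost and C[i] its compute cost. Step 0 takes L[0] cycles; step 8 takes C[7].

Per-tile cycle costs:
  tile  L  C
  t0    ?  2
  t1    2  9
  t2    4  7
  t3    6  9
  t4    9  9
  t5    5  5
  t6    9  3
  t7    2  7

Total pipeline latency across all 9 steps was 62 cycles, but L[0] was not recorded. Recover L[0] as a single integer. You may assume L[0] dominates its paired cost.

step 0 | dur = L[0]=? = L[0]  (unknown; binding)
step 1 | dur = max(L[1]=2, C[0]=2) = 2
step 2 | dur = max(L[2]=4, C[1]=9) = 9
step 3 | dur = max(L[3]=6, C[2]=7) = 7
step 4 | dur = max(L[4]=9, C[3]=9) = 9
step 5 | dur = max(L[5]=5, C[4]=9) = 9
step 6 | dur = max(L[6]=9, C[5]=5) = 9
step 7 | dur = max(L[7]=2, C[6]=3) = 3
step 8 | dur = C[7]=7 = 7
sum of known step durations = 55
dur[0] = total - known = 62 - 55 = 7
L[0] is the binding max in step 0, so L[0] = dur[0] = 7

L[0] = 7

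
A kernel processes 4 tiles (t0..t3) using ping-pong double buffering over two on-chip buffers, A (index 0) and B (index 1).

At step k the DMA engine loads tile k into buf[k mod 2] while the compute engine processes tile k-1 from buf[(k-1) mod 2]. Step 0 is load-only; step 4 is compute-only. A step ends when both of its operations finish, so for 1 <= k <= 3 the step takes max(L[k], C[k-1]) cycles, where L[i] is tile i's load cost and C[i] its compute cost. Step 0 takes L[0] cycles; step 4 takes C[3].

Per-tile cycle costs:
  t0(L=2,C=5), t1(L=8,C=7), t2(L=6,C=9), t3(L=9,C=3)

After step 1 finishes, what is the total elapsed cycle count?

[0] DMA t0→A (2c) ∥ CU idle ⇒ 2c, clock 2
[1] DMA t1→B (8c) ∥ CU A:t0 (5c) ⇒ 8c, clock 10
[2] DMA t2→A (6c) ∥ CU B:t1 (7c) ⇒ 7c, clock 17
[3] DMA t3→B (9c) ∥ CU A:t2 (9c) ⇒ 9c, clock 26
[4] DMA idle ∥ CU B:t3 (3c) ⇒ 3c, clock 29

end_cycle[1] = 10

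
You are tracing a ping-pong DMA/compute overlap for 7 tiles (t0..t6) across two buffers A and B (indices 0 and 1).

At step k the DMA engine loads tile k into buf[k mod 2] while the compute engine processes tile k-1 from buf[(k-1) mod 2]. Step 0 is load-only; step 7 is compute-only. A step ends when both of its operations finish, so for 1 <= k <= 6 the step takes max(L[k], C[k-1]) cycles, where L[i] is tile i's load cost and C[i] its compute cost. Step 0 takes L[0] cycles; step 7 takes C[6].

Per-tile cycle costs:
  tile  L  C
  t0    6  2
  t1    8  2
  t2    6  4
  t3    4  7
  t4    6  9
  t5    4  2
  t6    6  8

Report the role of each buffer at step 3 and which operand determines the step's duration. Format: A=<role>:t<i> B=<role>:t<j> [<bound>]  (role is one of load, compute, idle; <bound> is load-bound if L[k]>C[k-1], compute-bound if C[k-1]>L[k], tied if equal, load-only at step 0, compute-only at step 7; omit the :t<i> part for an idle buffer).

step 3: A=compute:t2 B=load:t3 [tied]

step 0: L[0]=6 → dur=6, Σ=6 | A=load:t0 B=idle [load-only]
step 1: L[1]=8 C[0]=2 → dur=8, Σ=14 | A=compute:t0 B=load:t1 [load-bound]
step 2: L[2]=6 C[1]=2 → dur=6, Σ=20 | A=load:t2 B=compute:t1 [load-bound]
step 3: L[3]=4 C[2]=4 → dur=4, Σ=24 | A=compute:t2 B=load:t3 [tied]
step 4: L[4]=6 C[3]=7 → dur=7, Σ=31 | A=load:t4 B=compute:t3 [compute-bound]
step 5: L[5]=4 C[4]=9 → dur=9, Σ=40 | A=compute:t4 B=load:t5 [compute-bound]
step 6: L[6]=6 C[5]=2 → dur=6, Σ=46 | A=load:t6 B=compute:t5 [load-bound]
step 7: C[6]=8 → dur=8, Σ=54 | A=compute:t6 B=idle [compute-only]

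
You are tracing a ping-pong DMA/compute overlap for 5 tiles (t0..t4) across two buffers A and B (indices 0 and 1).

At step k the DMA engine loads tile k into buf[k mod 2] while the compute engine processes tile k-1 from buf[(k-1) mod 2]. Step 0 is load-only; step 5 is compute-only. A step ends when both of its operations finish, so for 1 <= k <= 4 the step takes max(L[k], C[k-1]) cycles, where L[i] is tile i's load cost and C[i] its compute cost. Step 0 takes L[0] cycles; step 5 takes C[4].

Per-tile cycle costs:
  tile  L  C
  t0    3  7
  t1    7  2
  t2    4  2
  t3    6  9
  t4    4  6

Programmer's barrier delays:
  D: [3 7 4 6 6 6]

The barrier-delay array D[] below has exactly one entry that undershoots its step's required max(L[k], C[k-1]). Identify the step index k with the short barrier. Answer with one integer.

k=0 barrier L[0]=3→3c, D[0]=3 ok
k=1 barrier max(L[1]=7,C[0]=7)→7c, D[1]=7 ok
k=2 barrier max(L[2]=4,C[1]=2)→4c, D[2]=4 ok
k=3 barrier max(L[3]=6,C[2]=2)→6c, D[3]=6 ok
k=4 barrier max(L[4]=4,C[3]=9)→9c, D[4]=6 SHORT
k=5 barrier C[4]=6→6c, D[5]=6 ok

hazard at step 4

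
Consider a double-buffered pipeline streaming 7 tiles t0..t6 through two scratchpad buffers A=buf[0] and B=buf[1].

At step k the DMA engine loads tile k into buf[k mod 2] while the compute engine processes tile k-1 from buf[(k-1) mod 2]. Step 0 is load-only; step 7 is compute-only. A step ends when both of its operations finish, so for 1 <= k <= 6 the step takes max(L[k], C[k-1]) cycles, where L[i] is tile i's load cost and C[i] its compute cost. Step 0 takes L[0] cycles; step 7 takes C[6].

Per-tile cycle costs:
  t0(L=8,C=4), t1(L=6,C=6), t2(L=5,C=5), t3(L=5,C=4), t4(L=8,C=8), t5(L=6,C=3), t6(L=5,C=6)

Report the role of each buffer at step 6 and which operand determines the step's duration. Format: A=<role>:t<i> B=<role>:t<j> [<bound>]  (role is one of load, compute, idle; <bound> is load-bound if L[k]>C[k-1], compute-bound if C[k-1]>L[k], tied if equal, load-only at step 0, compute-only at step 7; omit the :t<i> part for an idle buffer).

  0. 8=8c; end=8; A:t0 B:-
  1. max(6,4)=6c; end=14; A:t0 B:t1
  2. max(5,6)=6c; end=20; A:t2 B:t1
  3. max(5,5)=5c; end=25; A:t2 B:t3
  4. max(8,4)=8c; end=33; A:t4 B:t3
  5. max(6,8)=8c; end=41; A:t4 B:t5
  6. max(5,3)=5c; end=46; A:t6 B:t5
  7. 6=6c; end=52; A:t6 B:t5

step 6: A=load:t6 B=compute:t5 [load-bound]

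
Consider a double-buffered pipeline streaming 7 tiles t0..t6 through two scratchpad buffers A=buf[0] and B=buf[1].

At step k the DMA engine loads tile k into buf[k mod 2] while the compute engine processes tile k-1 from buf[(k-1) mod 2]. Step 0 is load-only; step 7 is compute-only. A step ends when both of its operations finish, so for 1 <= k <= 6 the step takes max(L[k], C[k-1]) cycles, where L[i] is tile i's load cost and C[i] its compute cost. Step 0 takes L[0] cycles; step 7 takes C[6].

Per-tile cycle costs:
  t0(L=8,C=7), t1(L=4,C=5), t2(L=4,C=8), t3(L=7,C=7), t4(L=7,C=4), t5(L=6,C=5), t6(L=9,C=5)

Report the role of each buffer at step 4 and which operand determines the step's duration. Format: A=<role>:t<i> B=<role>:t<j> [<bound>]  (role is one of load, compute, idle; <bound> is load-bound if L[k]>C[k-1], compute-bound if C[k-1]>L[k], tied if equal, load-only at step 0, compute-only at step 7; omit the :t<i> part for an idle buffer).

step 0: L[0]=8 → dur=8, Σ=8 | A=load:t0 B=idle [load-only]
step 1: L[1]=4 C[0]=7 → dur=7, Σ=15 | A=compute:t0 B=load:t1 [compute-bound]
step 2: L[2]=4 C[1]=5 → dur=5, Σ=20 | A=load:t2 B=compute:t1 [compute-bound]
step 3: L[3]=7 C[2]=8 → dur=8, Σ=28 | A=compute:t2 B=load:t3 [compute-bound]
step 4: L[4]=7 C[3]=7 → dur=7, Σ=35 | A=load:t4 B=compute:t3 [tied]
step 5: L[5]=6 C[4]=4 → dur=6, Σ=41 | A=compute:t4 B=load:t5 [load-bound]
step 6: L[6]=9 C[5]=5 → dur=9, Σ=50 | A=load:t6 B=compute:t5 [load-bound]
step 7: C[6]=5 → dur=5, Σ=55 | A=compute:t6 B=idle [compute-only]

step 4: A=load:t4 B=compute:t3 [tied]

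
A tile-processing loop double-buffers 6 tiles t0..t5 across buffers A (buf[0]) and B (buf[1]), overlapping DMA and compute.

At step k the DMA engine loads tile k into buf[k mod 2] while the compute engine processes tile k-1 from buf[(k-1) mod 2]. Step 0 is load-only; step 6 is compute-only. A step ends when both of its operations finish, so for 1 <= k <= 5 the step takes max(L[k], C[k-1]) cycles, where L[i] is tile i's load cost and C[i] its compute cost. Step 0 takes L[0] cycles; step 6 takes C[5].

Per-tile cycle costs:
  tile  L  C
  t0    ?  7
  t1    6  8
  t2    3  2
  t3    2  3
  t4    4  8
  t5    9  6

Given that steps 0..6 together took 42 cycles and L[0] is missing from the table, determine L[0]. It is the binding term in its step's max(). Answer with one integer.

L[0] = 6

step 0 | dur = L[0]=? = L[0]  (unknown; binding)
step 1 | dur = max(L[1]=6, C[0]=7) = 7
step 2 | dur = max(L[2]=3, C[1]=8) = 8
step 3 | dur = max(L[3]=2, C[2]=2) = 2
step 4 | dur = max(L[4]=4, C[3]=3) = 4
step 5 | dur = max(L[5]=9, C[4]=8) = 9
step 6 | dur = C[5]=6 = 6
sum of known step durations = 36
dur[0] = total - known = 42 - 36 = 6
L[0] is the binding max in step 0, so L[0] = dur[0] = 6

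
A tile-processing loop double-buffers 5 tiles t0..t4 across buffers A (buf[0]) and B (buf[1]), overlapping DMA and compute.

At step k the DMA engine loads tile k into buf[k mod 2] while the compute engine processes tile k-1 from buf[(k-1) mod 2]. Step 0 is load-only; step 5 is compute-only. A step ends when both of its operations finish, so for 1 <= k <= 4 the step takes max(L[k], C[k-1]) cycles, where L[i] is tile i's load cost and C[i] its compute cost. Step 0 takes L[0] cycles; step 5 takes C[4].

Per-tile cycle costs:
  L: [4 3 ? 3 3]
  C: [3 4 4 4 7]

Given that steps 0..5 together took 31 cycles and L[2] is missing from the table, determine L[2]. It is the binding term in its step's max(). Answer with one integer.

step 0 → dur = L[0]=4 = 4
step 1 → dur = max(L[1]=3, C[0]=3) = 3
step 2 → dur = max(L[2]=?, C[1]=4) = L[2]  (unknown; binding)
step 3 → dur = max(L[3]=3, C[2]=4) = 4
step 4 → dur = max(L[4]=3, C[3]=4) = 4
step 5 → dur = C[4]=7 = 7
sum of known step durations = 22
dur[2] = total - known = 31 - 22 = 9
L[2] is the binding max in step 2, so L[2] = dur[2] = 9

L[2] = 9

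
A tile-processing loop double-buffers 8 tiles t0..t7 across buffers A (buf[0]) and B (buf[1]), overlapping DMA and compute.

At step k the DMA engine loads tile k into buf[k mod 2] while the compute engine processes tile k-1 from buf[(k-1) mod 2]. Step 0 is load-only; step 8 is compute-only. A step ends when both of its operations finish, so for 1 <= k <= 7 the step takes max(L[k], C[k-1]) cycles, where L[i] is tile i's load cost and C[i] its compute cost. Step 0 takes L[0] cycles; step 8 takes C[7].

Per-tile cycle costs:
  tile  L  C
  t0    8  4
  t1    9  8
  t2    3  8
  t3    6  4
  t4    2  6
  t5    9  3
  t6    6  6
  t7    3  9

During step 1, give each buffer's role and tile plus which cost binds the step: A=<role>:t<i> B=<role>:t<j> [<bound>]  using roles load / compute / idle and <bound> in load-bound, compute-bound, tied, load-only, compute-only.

step 0: L[0]=8 → dur=8, Σ=8 | A=load:t0 B=idle [load-only]
step 1: L[1]=9 C[0]=4 → dur=9, Σ=17 | A=compute:t0 B=load:t1 [load-bound]
step 2: L[2]=3 C[1]=8 → dur=8, Σ=25 | A=load:t2 B=compute:t1 [compute-bound]
step 3: L[3]=6 C[2]=8 → dur=8, Σ=33 | A=compute:t2 B=load:t3 [compute-bound]
step 4: L[4]=2 C[3]=4 → dur=4, Σ=37 | A=load:t4 B=compute:t3 [compute-bound]
step 5: L[5]=9 C[4]=6 → dur=9, Σ=46 | A=compute:t4 B=load:t5 [load-bound]
step 6: L[6]=6 C[5]=3 → dur=6, Σ=52 | A=load:t6 B=compute:t5 [load-bound]
step 7: L[7]=3 C[6]=6 → dur=6, Σ=58 | A=compute:t6 B=load:t7 [compute-bound]
step 8: C[7]=9 → dur=9, Σ=67 | A=idle B=compute:t7 [compute-only]

step 1: A=compute:t0 B=load:t1 [load-bound]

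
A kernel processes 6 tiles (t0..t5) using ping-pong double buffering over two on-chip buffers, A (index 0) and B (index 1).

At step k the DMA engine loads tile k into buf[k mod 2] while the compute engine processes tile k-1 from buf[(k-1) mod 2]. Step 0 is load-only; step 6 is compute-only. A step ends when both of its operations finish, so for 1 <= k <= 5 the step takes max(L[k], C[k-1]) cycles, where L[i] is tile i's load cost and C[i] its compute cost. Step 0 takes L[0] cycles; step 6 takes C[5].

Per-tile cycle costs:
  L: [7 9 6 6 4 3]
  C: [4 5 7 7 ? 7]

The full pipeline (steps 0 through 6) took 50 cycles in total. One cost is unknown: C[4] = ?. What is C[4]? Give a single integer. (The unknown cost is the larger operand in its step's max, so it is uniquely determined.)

C[4] = 7

step 0 | dur = L[0]=7 = 7
step 1 | dur = max(L[1]=9, C[0]=4) = 9
step 2 | dur = max(L[2]=6, C[1]=5) = 6
step 3 | dur = max(L[3]=6, C[2]=7) = 7
step 4 | dur = max(L[4]=4, C[3]=7) = 7
step 5 | dur = max(L[5]=3, C[4]=?) = C[4]  (unknown; binding)
step 6 | dur = C[5]=7 = 7
sum of known step durations = 43
dur[5] = total - known = 50 - 43 = 7
C[4] is the binding max in step 5, so C[4] = dur[5] = 7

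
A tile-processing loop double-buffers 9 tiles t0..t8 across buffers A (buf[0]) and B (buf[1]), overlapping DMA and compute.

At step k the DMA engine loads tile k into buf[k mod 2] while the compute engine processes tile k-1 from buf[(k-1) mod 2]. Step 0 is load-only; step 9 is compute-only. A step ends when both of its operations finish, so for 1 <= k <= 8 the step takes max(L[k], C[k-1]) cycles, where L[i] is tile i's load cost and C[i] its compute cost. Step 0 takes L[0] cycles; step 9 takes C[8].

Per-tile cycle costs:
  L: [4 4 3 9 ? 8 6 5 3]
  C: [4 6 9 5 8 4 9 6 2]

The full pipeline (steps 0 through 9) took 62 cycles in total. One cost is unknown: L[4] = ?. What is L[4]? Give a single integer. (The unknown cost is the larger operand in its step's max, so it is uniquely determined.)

step 0 | dur = L[0]=4 = 4
step 1 | dur = max(L[1]=4, C[0]=4) = 4
step 2 | dur = max(L[2]=3, C[1]=6) = 6
step 3 | dur = max(L[3]=9, C[2]=9) = 9
step 4 | dur = max(L[4]=?, C[3]=5) = L[4]  (unknown; binding)
step 5 | dur = max(L[5]=8, C[4]=8) = 8
step 6 | dur = max(L[6]=6, C[5]=4) = 6
step 7 | dur = max(L[7]=5, C[6]=9) = 9
step 8 | dur = max(L[8]=3, C[7]=6) = 6
step 9 | dur = C[8]=2 = 2
sum of known step durations = 54
dur[4] = total - known = 62 - 54 = 8
L[4] is the binding max in step 4, so L[4] = dur[4] = 8

L[4] = 8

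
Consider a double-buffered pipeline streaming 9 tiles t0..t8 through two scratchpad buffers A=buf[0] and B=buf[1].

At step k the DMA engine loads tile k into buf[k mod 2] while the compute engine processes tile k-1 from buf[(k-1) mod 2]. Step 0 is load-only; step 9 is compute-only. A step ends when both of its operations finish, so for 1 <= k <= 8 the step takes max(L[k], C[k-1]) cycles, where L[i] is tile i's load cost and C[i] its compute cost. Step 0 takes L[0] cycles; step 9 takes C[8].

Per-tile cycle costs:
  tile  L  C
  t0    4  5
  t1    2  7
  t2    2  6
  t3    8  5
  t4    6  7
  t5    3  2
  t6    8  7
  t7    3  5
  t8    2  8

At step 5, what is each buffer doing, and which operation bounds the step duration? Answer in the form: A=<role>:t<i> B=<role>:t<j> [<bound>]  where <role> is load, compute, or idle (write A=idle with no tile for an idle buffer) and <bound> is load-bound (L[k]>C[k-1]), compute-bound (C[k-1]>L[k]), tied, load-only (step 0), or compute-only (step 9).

  0. 4=4c; end=4; A:t0 B:-
  1. max(2,5)=5c; end=9; A:t0 B:t1
  2. max(2,7)=7c; end=16; A:t2 B:t1
  3. max(8,6)=8c; end=24; A:t2 B:t3
  4. max(6,5)=6c; end=30; A:t4 B:t3
  5. max(3,7)=7c; end=37; A:t4 B:t5
  6. max(8,2)=8c; end=45; A:t6 B:t5
  7. max(3,7)=7c; end=52; A:t6 B:t7
  8. max(2,5)=5c; end=57; A:t8 B:t7
  9. 8=8c; end=65; A:t8 B:t7

step 5: A=compute:t4 B=load:t5 [compute-bound]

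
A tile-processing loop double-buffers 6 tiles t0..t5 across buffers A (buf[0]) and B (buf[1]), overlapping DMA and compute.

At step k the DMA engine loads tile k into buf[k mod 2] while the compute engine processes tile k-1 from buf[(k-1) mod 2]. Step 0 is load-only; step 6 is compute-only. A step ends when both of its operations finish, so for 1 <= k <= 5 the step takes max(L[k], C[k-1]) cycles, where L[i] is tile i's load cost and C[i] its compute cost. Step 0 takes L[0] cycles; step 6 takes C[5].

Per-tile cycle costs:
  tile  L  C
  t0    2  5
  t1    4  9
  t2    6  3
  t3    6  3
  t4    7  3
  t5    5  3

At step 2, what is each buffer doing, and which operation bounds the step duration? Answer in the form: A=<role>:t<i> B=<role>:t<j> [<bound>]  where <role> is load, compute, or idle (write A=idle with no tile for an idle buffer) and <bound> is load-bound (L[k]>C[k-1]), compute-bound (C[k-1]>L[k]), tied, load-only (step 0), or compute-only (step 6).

step 0: L[0]=2 → dur=2, Σ=2 | A=load:t0 B=idle [load-only]
step 1: L[1]=4 C[0]=5 → dur=5, Σ=7 | A=compute:t0 B=load:t1 [compute-bound]
step 2: L[2]=6 C[1]=9 → dur=9, Σ=16 | A=load:t2 B=compute:t1 [compute-bound]
step 3: L[3]=6 C[2]=3 → dur=6, Σ=22 | A=compute:t2 B=load:t3 [load-bound]
step 4: L[4]=7 C[3]=3 → dur=7, Σ=29 | A=load:t4 B=compute:t3 [load-bound]
step 5: L[5]=5 C[4]=3 → dur=5, Σ=34 | A=compute:t4 B=load:t5 [load-bound]
step 6: C[5]=3 → dur=3, Σ=37 | A=idle B=compute:t5 [compute-only]

step 2: A=load:t2 B=compute:t1 [compute-bound]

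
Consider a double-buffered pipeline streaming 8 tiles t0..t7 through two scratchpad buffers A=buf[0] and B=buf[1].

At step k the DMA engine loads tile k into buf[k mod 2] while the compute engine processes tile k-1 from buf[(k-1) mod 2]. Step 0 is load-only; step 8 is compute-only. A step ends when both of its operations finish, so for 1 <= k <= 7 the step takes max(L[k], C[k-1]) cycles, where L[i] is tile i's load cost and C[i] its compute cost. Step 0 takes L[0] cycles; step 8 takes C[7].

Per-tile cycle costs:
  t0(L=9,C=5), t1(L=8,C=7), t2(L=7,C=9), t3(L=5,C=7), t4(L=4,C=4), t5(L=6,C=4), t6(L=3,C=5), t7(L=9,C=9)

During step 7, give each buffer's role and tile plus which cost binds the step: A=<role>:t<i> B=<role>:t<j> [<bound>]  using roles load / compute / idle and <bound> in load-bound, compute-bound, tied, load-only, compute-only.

step 7: A=compute:t6 B=load:t7 [load-bound]

k=0 load=t0/9c comp=- wait=9 total=9
k=1 load=t1/8c comp=t0/5c wait=8 total=17
k=2 load=t2/7c comp=t1/7c wait=7 total=24
k=3 load=t3/5c comp=t2/9c wait=9 total=33
k=4 load=t4/4c comp=t3/7c wait=7 total=40
k=5 load=t5/6c comp=t4/4c wait=6 total=46
k=6 load=t6/3c comp=t5/4c wait=4 total=50
k=7 load=t7/9c comp=t6/5c wait=9 total=59
k=8 load=- comp=t7/9c wait=9 total=68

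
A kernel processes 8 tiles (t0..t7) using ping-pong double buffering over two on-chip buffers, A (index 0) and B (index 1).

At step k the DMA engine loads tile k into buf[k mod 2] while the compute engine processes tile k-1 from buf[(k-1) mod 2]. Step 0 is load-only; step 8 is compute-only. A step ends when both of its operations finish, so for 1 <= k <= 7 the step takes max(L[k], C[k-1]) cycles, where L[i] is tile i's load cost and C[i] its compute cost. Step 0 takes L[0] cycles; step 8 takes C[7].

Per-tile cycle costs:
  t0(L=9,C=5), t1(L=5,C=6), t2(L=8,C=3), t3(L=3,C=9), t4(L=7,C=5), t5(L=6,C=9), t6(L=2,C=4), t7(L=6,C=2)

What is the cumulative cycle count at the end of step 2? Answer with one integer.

end_cycle[2] = 22

step 0: L[0]=9 → dur=9, Σ=9 | A=load:t0 B=idle [load-only]
step 1: L[1]=5 C[0]=5 → dur=5, Σ=14 | A=compute:t0 B=load:t1 [tied]
step 2: L[2]=8 C[1]=6 → dur=8, Σ=22 | A=load:t2 B=compute:t1 [load-bound]
step 3: L[3]=3 C[2]=3 → dur=3, Σ=25 | A=compute:t2 B=load:t3 [tied]
step 4: L[4]=7 C[3]=9 → dur=9, Σ=34 | A=load:t4 B=compute:t3 [compute-bound]
step 5: L[5]=6 C[4]=5 → dur=6, Σ=40 | A=compute:t4 B=load:t5 [load-bound]
step 6: L[6]=2 C[5]=9 → dur=9, Σ=49 | A=load:t6 B=compute:t5 [compute-bound]
step 7: L[7]=6 C[6]=4 → dur=6, Σ=55 | A=compute:t6 B=load:t7 [load-bound]
step 8: C[7]=2 → dur=2, Σ=57 | A=idle B=compute:t7 [compute-only]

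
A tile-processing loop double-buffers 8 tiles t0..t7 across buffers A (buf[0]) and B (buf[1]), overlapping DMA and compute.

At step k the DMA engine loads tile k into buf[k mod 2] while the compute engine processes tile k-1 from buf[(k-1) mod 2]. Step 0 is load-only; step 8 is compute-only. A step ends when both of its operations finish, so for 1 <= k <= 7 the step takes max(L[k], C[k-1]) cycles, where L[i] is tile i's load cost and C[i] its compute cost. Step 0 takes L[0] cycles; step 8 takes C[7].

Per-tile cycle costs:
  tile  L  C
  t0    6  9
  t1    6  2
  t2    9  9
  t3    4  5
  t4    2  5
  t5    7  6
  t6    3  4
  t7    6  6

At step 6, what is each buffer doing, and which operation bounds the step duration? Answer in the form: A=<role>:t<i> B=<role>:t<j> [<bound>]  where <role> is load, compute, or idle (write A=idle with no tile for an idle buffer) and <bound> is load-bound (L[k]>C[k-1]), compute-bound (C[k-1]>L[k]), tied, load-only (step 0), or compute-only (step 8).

[0] DMA t0→A (6c) ∥ CU idle ⇒ 6c, clock 6
[1] DMA t1→B (6c) ∥ CU A:t0 (9c) ⇒ 9c, clock 15
[2] DMA t2→A (9c) ∥ CU B:t1 (2c) ⇒ 9c, clock 24
[3] DMA t3→B (4c) ∥ CU A:t2 (9c) ⇒ 9c, clock 33
[4] DMA t4→A (2c) ∥ CU B:t3 (5c) ⇒ 5c, clock 38
[5] DMA t5→B (7c) ∥ CU A:t4 (5c) ⇒ 7c, clock 45
[6] DMA t6→A (3c) ∥ CU B:t5 (6c) ⇒ 6c, clock 51
[7] DMA t7→B (6c) ∥ CU A:t6 (4c) ⇒ 6c, clock 57
[8] DMA idle ∥ CU B:t7 (6c) ⇒ 6c, clock 63

step 6: A=load:t6 B=compute:t5 [compute-bound]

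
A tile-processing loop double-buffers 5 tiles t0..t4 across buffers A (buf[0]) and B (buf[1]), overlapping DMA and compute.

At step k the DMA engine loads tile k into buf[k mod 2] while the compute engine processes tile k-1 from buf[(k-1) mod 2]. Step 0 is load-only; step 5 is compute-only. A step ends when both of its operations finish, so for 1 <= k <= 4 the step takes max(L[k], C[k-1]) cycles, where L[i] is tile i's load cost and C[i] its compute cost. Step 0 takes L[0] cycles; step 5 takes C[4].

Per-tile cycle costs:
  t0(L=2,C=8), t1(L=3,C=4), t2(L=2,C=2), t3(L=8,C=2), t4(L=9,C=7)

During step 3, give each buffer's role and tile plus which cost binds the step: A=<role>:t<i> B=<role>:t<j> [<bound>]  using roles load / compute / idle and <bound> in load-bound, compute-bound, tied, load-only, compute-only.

step 0: L[0]=2 → dur=2, Σ=2 | A=load:t0 B=idle [load-only]
step 1: L[1]=3 C[0]=8 → dur=8, Σ=10 | A=compute:t0 B=load:t1 [compute-bound]
step 2: L[2]=2 C[1]=4 → dur=4, Σ=14 | A=load:t2 B=compute:t1 [compute-bound]
step 3: L[3]=8 C[2]=2 → dur=8, Σ=22 | A=compute:t2 B=load:t3 [load-bound]
step 4: L[4]=9 C[3]=2 → dur=9, Σ=31 | A=load:t4 B=compute:t3 [load-bound]
step 5: C[4]=7 → dur=7, Σ=38 | A=compute:t4 B=idle [compute-only]

step 3: A=compute:t2 B=load:t3 [load-bound]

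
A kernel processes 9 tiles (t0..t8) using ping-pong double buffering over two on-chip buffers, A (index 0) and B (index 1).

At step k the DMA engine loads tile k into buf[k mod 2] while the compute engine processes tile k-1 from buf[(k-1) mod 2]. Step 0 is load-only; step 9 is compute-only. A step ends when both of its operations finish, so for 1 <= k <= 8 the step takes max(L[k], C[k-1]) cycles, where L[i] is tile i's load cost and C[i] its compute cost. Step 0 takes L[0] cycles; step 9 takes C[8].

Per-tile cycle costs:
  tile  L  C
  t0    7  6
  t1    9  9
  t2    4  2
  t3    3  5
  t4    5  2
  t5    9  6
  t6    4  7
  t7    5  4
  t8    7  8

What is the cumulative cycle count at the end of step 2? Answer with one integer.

end_cycle[2] = 25

step 0: L[0]=7 → dur=7, Σ=7 | A=load:t0 B=idle [load-only]
step 1: L[1]=9 C[0]=6 → dur=9, Σ=16 | A=compute:t0 B=load:t1 [load-bound]
step 2: L[2]=4 C[1]=9 → dur=9, Σ=25 | A=load:t2 B=compute:t1 [compute-bound]
step 3: L[3]=3 C[2]=2 → dur=3, Σ=28 | A=compute:t2 B=load:t3 [load-bound]
step 4: L[4]=5 C[3]=5 → dur=5, Σ=33 | A=load:t4 B=compute:t3 [tied]
step 5: L[5]=9 C[4]=2 → dur=9, Σ=42 | A=compute:t4 B=load:t5 [load-bound]
step 6: L[6]=4 C[5]=6 → dur=6, Σ=48 | A=load:t6 B=compute:t5 [compute-bound]
step 7: L[7]=5 C[6]=7 → dur=7, Σ=55 | A=compute:t6 B=load:t7 [compute-bound]
step 8: L[8]=7 C[7]=4 → dur=7, Σ=62 | A=load:t8 B=compute:t7 [load-bound]
step 9: C[8]=8 → dur=8, Σ=70 | A=compute:t8 B=idle [compute-only]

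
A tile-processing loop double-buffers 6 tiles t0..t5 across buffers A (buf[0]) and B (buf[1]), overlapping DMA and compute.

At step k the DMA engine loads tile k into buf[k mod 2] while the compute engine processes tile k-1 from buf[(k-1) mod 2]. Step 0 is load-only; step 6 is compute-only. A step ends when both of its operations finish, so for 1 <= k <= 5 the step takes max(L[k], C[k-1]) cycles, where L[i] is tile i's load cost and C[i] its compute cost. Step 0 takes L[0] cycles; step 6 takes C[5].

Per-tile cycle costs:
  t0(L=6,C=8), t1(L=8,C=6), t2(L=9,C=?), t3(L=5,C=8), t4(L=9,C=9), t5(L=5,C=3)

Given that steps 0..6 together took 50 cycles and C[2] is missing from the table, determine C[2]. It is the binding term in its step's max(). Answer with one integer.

step 0: dur = L[0]=6 = 6
step 1: dur = max(L[1]=8, C[0]=8) = 8
step 2: dur = max(L[2]=9, C[1]=6) = 9
step 3: dur = max(L[3]=5, C[2]=?) = C[2]  (unknown; binding)
step 4: dur = max(L[4]=9, C[3]=8) = 9
step 5: dur = max(L[5]=5, C[4]=9) = 9
step 6: dur = C[5]=3 = 3
sum of known step durations = 44
dur[3] = total - known = 50 - 44 = 6
C[2] is the binding max in step 3, so C[2] = dur[3] = 6

C[2] = 6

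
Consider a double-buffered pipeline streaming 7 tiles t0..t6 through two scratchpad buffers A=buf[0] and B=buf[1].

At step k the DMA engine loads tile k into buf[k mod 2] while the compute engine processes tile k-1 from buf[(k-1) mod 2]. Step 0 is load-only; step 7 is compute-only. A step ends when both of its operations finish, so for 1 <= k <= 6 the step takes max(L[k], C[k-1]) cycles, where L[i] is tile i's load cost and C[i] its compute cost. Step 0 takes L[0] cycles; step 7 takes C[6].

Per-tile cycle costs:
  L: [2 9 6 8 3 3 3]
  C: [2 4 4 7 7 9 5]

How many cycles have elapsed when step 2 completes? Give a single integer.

k=0 load=t0/2c comp=- wait=2 total=2
k=1 load=t1/9c comp=t0/2c wait=9 total=11
k=2 load=t2/6c comp=t1/4c wait=6 total=17
k=3 load=t3/8c comp=t2/4c wait=8 total=25
k=4 load=t4/3c comp=t3/7c wait=7 total=32
k=5 load=t5/3c comp=t4/7c wait=7 total=39
k=6 load=t6/3c comp=t5/9c wait=9 total=48
k=7 load=- comp=t6/5c wait=5 total=53

end_cycle[2] = 17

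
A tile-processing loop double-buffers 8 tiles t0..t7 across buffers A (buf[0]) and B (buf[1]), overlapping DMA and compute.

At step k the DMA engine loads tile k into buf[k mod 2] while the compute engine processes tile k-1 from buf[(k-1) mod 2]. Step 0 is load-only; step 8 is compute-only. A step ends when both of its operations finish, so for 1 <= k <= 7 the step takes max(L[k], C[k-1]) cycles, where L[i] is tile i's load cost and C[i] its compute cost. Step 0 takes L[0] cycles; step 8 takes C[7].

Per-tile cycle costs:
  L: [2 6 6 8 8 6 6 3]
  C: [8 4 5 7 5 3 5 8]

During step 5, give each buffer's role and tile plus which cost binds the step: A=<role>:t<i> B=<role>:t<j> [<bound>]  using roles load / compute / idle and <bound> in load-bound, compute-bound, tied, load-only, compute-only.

step 5: A=compute:t4 B=load:t5 [load-bound]

[0] DMA t0→A (2c) ∥ CU idle ⇒ 2c, clock 2
[1] DMA t1→B (6c) ∥ CU A:t0 (8c) ⇒ 8c, clock 10
[2] DMA t2→A (6c) ∥ CU B:t1 (4c) ⇒ 6c, clock 16
[3] DMA t3→B (8c) ∥ CU A:t2 (5c) ⇒ 8c, clock 24
[4] DMA t4→A (8c) ∥ CU B:t3 (7c) ⇒ 8c, clock 32
[5] DMA t5→B (6c) ∥ CU A:t4 (5c) ⇒ 6c, clock 38
[6] DMA t6→A (6c) ∥ CU B:t5 (3c) ⇒ 6c, clock 44
[7] DMA t7→B (3c) ∥ CU A:t6 (5c) ⇒ 5c, clock 49
[8] DMA idle ∥ CU B:t7 (8c) ⇒ 8c, clock 57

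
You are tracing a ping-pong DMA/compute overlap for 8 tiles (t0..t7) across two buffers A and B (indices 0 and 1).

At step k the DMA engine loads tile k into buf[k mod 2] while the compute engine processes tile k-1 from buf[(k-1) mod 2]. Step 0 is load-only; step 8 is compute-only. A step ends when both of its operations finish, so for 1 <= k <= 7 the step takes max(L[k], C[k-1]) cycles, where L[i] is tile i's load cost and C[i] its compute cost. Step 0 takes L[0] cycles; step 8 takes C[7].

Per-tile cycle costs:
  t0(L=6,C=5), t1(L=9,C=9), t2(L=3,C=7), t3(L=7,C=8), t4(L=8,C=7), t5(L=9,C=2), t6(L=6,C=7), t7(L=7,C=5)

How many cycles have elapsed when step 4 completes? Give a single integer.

end_cycle[4] = 39

step 0: L[0]=6 → dur=6, Σ=6 | A=load:t0 B=idle [load-only]
step 1: L[1]=9 C[0]=5 → dur=9, Σ=15 | A=compute:t0 B=load:t1 [load-bound]
step 2: L[2]=3 C[1]=9 → dur=9, Σ=24 | A=load:t2 B=compute:t1 [compute-bound]
step 3: L[3]=7 C[2]=7 → dur=7, Σ=31 | A=compute:t2 B=load:t3 [tied]
step 4: L[4]=8 C[3]=8 → dur=8, Σ=39 | A=load:t4 B=compute:t3 [tied]
step 5: L[5]=9 C[4]=7 → dur=9, Σ=48 | A=compute:t4 B=load:t5 [load-bound]
step 6: L[6]=6 C[5]=2 → dur=6, Σ=54 | A=load:t6 B=compute:t5 [load-bound]
step 7: L[7]=7 C[6]=7 → dur=7, Σ=61 | A=compute:t6 B=load:t7 [tied]
step 8: C[7]=5 → dur=5, Σ=66 | A=idle B=compute:t7 [compute-only]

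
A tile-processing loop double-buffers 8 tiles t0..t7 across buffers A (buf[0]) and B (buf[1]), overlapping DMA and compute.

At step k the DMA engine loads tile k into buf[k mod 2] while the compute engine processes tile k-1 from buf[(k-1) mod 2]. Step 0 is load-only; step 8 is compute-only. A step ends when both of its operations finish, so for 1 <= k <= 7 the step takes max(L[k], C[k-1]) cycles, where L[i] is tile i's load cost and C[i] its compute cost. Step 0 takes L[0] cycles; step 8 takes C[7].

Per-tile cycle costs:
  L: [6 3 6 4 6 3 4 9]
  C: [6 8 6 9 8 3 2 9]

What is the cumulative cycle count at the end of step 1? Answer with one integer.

step 0: L[0]=6 → dur=6, Σ=6 | A=load:t0 B=idle [load-only]
step 1: L[1]=3 C[0]=6 → dur=6, Σ=12 | A=compute:t0 B=load:t1 [compute-bound]
step 2: L[2]=6 C[1]=8 → dur=8, Σ=20 | A=load:t2 B=compute:t1 [compute-bound]
step 3: L[3]=4 C[2]=6 → dur=6, Σ=26 | A=compute:t2 B=load:t3 [compute-bound]
step 4: L[4]=6 C[3]=9 → dur=9, Σ=35 | A=load:t4 B=compute:t3 [compute-bound]
step 5: L[5]=3 C[4]=8 → dur=8, Σ=43 | A=compute:t4 B=load:t5 [compute-bound]
step 6: L[6]=4 C[5]=3 → dur=4, Σ=47 | A=load:t6 B=compute:t5 [load-bound]
step 7: L[7]=9 C[6]=2 → dur=9, Σ=56 | A=compute:t6 B=load:t7 [load-bound]
step 8: C[7]=9 → dur=9, Σ=65 | A=idle B=compute:t7 [compute-only]

end_cycle[1] = 12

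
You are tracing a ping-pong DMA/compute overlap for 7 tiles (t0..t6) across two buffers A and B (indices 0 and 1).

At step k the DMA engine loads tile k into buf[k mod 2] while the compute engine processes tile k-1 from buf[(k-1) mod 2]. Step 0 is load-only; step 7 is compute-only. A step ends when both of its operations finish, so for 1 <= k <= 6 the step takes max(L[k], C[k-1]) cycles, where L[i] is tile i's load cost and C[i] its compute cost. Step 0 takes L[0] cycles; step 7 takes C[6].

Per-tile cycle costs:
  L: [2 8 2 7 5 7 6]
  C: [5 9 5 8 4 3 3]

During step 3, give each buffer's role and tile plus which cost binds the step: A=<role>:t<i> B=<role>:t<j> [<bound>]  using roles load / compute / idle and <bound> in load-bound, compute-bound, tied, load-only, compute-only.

step 3: A=compute:t2 B=load:t3 [load-bound]

  0. 2=2c; end=2; A:t0 B:-
  1. max(8,5)=8c; end=10; A:t0 B:t1
  2. max(2,9)=9c; end=19; A:t2 B:t1
  3. max(7,5)=7c; end=26; A:t2 B:t3
  4. max(5,8)=8c; end=34; A:t4 B:t3
  5. max(7,4)=7c; end=41; A:t4 B:t5
  6. max(6,3)=6c; end=47; A:t6 B:t5
  7. 3=3c; end=50; A:t6 B:t5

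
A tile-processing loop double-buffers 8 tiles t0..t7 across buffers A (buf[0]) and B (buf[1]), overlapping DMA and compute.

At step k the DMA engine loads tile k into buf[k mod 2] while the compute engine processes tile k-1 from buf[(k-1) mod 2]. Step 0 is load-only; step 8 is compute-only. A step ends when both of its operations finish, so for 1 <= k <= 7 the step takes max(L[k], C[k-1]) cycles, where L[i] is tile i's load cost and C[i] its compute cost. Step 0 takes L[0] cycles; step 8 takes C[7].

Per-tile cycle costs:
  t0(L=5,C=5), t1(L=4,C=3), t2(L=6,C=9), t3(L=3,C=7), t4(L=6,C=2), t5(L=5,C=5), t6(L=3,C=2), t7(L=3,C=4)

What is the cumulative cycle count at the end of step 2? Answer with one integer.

end_cycle[2] = 16

[0] DMA t0→A (5c) ∥ CU idle ⇒ 5c, clock 5
[1] DMA t1→B (4c) ∥ CU A:t0 (5c) ⇒ 5c, clock 10
[2] DMA t2→A (6c) ∥ CU B:t1 (3c) ⇒ 6c, clock 16
[3] DMA t3→B (3c) ∥ CU A:t2 (9c) ⇒ 9c, clock 25
[4] DMA t4→A (6c) ∥ CU B:t3 (7c) ⇒ 7c, clock 32
[5] DMA t5→B (5c) ∥ CU A:t4 (2c) ⇒ 5c, clock 37
[6] DMA t6→A (3c) ∥ CU B:t5 (5c) ⇒ 5c, clock 42
[7] DMA t7→B (3c) ∥ CU A:t6 (2c) ⇒ 3c, clock 45
[8] DMA idle ∥ CU B:t7 (4c) ⇒ 4c, clock 49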